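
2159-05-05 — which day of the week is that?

Doomsday rule: the anchor day for the 2100s is Sunday. For year 59: 59÷12 = 4 r 11, and 11÷4 = 2, so 4+11+2 = 17.
Sunday + 17 ≡ Wednesday — that's 2159's doomsday.
In May the doomsday date is May 9.
May 5 is 4 days before May 9; 4 mod 7 = 4, so Wednesday − 4 = Saturday.

Saturday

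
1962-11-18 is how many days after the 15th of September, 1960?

Sep 15, 1960 → Sep 15, 1961: 365 days.
Sep 15, 1961 → Sep 15, 1962: 365 days.
Sep 15, 1962 → Oct 15, 1962: 30 days (September has 30).
Oct 15, 1962 → Nov 15, 1962: 31 days (October has 31).
Nov 15, 1962 → Nov 18, 1962: 3 days.
Total: 794 days.

794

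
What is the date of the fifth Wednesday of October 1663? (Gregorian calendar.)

October 1, 1663 is a Monday.
The first Wednesday is therefore October 3 (2 days later).
The fifth Wednesday is 3 + 4×7 = October 31.

October 31, 1663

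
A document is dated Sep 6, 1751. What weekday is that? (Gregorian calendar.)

Monday

Doomsday rule: the anchor day for the 1700s is Sunday. For year 51: 51÷12 = 4 r 3, and 3÷4 = 0, so 4+3+0 = 7.
Sunday + 7 ≡ Sunday — that's 1751's doomsday.
In September the doomsday date is Sep 5.
Sep 6 is 1 day after Sep 5; 1 mod 7 = 1, so Sunday + 1 = Monday.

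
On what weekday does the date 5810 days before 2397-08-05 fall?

Tuesday

Aug 5, 2397 is a Tuesday.
5810 mod 7 = 0, so 5810 days before a Tuesday is Tuesday − 0 = Tuesday.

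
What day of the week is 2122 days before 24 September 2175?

Saturday

First find the weekday of Sep 24, 2175. Doomsday rule: the anchor day for the 2100s is Sunday. For year 75: 75÷12 = 6 r 3, and 3÷4 = 0, so 6+3+0 = 9.
Sunday + 9 ≡ Tuesday — that's 2175's doomsday.
In September the doomsday date is Sep 5.
Sep 24 is 19 days after Sep 5; 19 mod 7 = 5, so Tuesday + 5 = Sunday.
2122 mod 7 = 1, so 2122 days before a Sunday is Sunday − 1 = Saturday.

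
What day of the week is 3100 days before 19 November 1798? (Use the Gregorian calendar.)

First find the weekday of Nov 19, 1798. Doomsday rule: the anchor day for the 1700s is Sunday. For year 98: 98÷12 = 8 r 2, and 2÷4 = 0, so 8+2+0 = 10.
Sunday + 10 ≡ Wednesday — that's 1798's doomsday.
In November the doomsday date is Nov 7.
Nov 19 is 12 days after Nov 7; 12 mod 7 = 5, so Wednesday + 5 = Monday.
3100 mod 7 = 6, so 3100 days before a Monday is Monday − 6 = Tuesday.

Tuesday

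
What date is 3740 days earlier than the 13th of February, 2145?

November 18, 2134

−366 (one year; includes Feb 29, 2144) → Feb 13, 2144 (3374 left).
−365 (one year) → Feb 13, 2143 (3009 left).
−365 (one year) → Feb 13, 2142 (2644 left).
−365 (one year) → Feb 13, 2141 (2279 left).
−366 (one year; includes Feb 29, 2140) → Feb 13, 2140 (1913 left).
−365 (one year) → Feb 13, 2139 (1548 left).
−365 (one year) → Feb 13, 2138 (1183 left).
−365 (one year) → Feb 13, 2137 (818 left).
−366 (one year; includes Feb 29, 2136) → Feb 13, 2136 (452 left).
−365 (one year) → Feb 13, 2135 (87 left).
−13 → Jan 31, 2135 (end of Jan, 31 days; 74 left).
−31 → Dec 31, 2134 (end of Dec, 31 days; 43 left).
−31 → Nov 30, 2134 (end of Nov, 30 days; 12 left).
−12 → Nov 18, 2134.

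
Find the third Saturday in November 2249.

November 17, 2249

November 1, 2249 is a Thursday.
The first Saturday is therefore November 3 (2 days later).
The third Saturday is 3 + 2×7 = November 17.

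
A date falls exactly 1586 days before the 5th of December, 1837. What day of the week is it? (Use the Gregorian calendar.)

Friday

First find the weekday of Dec 5, 1837. Doomsday rule: the anchor day for the 1800s is Friday. For year 37: 37÷12 = 3 r 1, and 1÷4 = 0, so 3+1+0 = 4.
Friday + 4 ≡ Tuesday — that's 1837's doomsday.
In December the doomsday date is Dec 12.
Dec 5 is 7 days before Dec 12; 7 mod 7 = 0, so Tuesday − 0 = Tuesday.
1586 mod 7 = 4, so 1586 days before a Tuesday is Tuesday − 4 = Friday.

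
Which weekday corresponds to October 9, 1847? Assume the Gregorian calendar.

Saturday

Doomsday rule: the anchor day for the 1800s is Friday. For year 47: 47÷12 = 3 r 11, and 11÷4 = 2, so 3+11+2 = 16.
Friday + 16 ≡ Sunday — that's 1847's doomsday.
In October the doomsday date is Oct 10.
Oct 9 is 1 day before Oct 10; 1 mod 7 = 1, so Sunday − 1 = Saturday.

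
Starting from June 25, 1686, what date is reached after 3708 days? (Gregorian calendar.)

+365 (one year) → Jun 25, 1687 (3343 left).
+366 (one year; includes Feb 29, 1688) → Jun 25, 1688 (2977 left).
+365 (one year) → Jun 25, 1689 (2612 left).
+365 (one year) → Jun 25, 1690 (2247 left).
+365 (one year) → Jun 25, 1691 (1882 left).
+366 (one year; includes Feb 29, 1692) → Jun 25, 1692 (1516 left).
+365 (one year) → Jun 25, 1693 (1151 left).
+365 (one year) → Jun 25, 1694 (786 left).
+365 (one year) → Jun 25, 1695 (421 left).
+366 (one year; includes Feb 29, 1696) → Jun 25, 1696 (55 left).
Jun has 30 days: +6 → Jul 1, 1696 (49 left).
Jul has 31 days: +31 → Aug 1, 1696 (18 left).
+18 → Aug 19, 1696.

August 19, 1696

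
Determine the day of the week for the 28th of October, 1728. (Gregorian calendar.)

Thursday

Doomsday rule: the anchor day for the 1700s is Sunday. For year 28: 28÷12 = 2 r 4, and 4÷4 = 1, so 2+4+1 = 7.
Sunday + 7 ≡ Sunday — that's 1728's doomsday.
In October the doomsday date is Oct 10.
Oct 28 is 18 days after Oct 10; 18 mod 7 = 4, so Sunday + 4 = Thursday.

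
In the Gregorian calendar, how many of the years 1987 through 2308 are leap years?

78

Multiples of 4 in [1987,2308]: 81.
Of those, multiples of 100: 4 (not leap unless ÷400).
Multiples of 400: 1.
Leap years = 81 − 4 + 1 = 78.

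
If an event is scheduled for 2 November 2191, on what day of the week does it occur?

Doomsday rule: the anchor day for the 2100s is Sunday. For year 91: 91÷12 = 7 r 7, and 7÷4 = 1, so 7+7+1 = 15.
Sunday + 15 ≡ Monday — that's 2191's doomsday.
In November the doomsday date is Nov 7.
Nov 2 is 5 days before Nov 7; 5 mod 7 = 5, so Monday − 5 = Wednesday.

Wednesday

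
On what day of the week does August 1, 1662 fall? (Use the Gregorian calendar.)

Tuesday

Doomsday rule: the anchor day for the 1600s is Tuesday. For year 62: 62÷12 = 5 r 2, and 2÷4 = 0, so 5+2+0 = 7.
Tuesday + 7 ≡ Tuesday — that's 1662's doomsday.
In August the doomsday date is Aug 8.
Aug 1 is 7 days before Aug 8; 7 mod 7 = 0, so Tuesday − 0 = Tuesday.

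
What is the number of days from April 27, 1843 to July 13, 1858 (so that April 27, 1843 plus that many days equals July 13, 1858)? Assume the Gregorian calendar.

5556

Apr 27, 1843 → Apr 27, 1844: 366 days (Feb 29, 1844 is in that span).
Apr 27, 1844 → Apr 27, 1845: 365 days.
Apr 27, 1845 → Apr 27, 1846: 365 days.
Apr 27, 1846 → Apr 27, 1847: 365 days.
Apr 27, 1847 → Apr 27, 1848: 366 days (Feb 29, 1848 is in that span).
Apr 27, 1848 → Apr 27, 1849: 365 days.
Apr 27, 1849 → Apr 27, 1850: 365 days.
Apr 27, 1850 → Apr 27, 1851: 365 days.
Apr 27, 1851 → Apr 27, 1852: 366 days (Feb 29, 1852 is in that span).
Apr 27, 1852 → Apr 27, 1853: 365 days.
Apr 27, 1853 → Apr 27, 1854: 365 days.
Apr 27, 1854 → Apr 27, 1855: 365 days.
Apr 27, 1855 → Apr 27, 1856: 366 days (Feb 29, 1856 is in that span).
Apr 27, 1856 → Apr 27, 1857: 365 days.
Apr 27, 1857 → Apr 27, 1858: 365 days.
Apr 27, 1858 → May 27, 1858: 30 days (April has 30).
May 27, 1858 → Jun 27, 1858: 31 days (May has 31).
Jun 27, 1858 → Jul 13, 1858: 16 days.
Total: 5556 days.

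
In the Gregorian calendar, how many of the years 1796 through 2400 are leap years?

Multiples of 4 in [1796,2400]: 152.
Of those, multiples of 100: 7 (not leap unless ÷400).
Multiples of 400: 2.
Leap years = 152 − 7 + 2 = 147.

147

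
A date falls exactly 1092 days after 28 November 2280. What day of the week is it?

Sunday

First find the weekday of Nov 28, 2280. Doomsday rule: the anchor day for the 2200s is Friday. For year 80: 80÷12 = 6 r 8, and 8÷4 = 2, so 6+8+2 = 16.
Friday + 16 ≡ Sunday — that's 2280's doomsday.
In November the doomsday date is Nov 7.
Nov 28 is 21 days after Nov 7; 21 mod 7 = 0, so Sunday + 0 = Sunday.
1092 mod 7 = 0, so 1092 days after a Sunday is Sunday + 0 = Sunday.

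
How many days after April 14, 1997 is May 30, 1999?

Apr 14, 1997 → Apr 14, 1998: 365 days.
Apr 14, 1998 → Apr 14, 1999: 365 days.
Apr 14, 1999 → May 14, 1999: 30 days (April has 30).
May 14, 1999 → May 30, 1999: 16 days.
Total: 776 days.

776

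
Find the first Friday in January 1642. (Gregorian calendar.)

January 1, 1642 is a Wednesday.
The first Friday is therefore January 3 (2 days later).

January 3, 1642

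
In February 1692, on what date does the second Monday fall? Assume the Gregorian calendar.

February 1, 1692 is a Friday.
The first Monday is therefore February 4 (3 days later).
The second Monday is 4 + 1×7 = February 11.

February 11, 1692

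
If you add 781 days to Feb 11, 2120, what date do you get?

April 2, 2122

+366 (one year; includes Feb 29, 2120) → Feb 11, 2121 (415 left).
+365 (one year) → Feb 11, 2122 (50 left).
Feb has 28 days: +18 → Mar 1, 2122 (32 left).
Mar has 31 days: +31 → Apr 1, 2122 (1 left).
+1 → Apr 2, 2122.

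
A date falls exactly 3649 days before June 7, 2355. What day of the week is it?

First find the weekday of Jun 7, 2355. Doomsday rule: the anchor day for the 2300s is Wednesday. For year 55: 55÷12 = 4 r 7, and 7÷4 = 1, so 4+7+1 = 12.
Wednesday + 12 ≡ Monday — that's 2355's doomsday.
In June the doomsday date is Jun 6.
Jun 7 is 1 day after Jun 6; 1 mod 7 = 1, so Monday + 1 = Tuesday.
3649 mod 7 = 2, so 3649 days before a Tuesday is Tuesday − 2 = Sunday.

Sunday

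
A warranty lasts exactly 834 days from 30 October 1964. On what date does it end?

February 11, 1967

+365 (one year) → Oct 30, 1965 (469 left).
+365 (one year) → Oct 30, 1966 (104 left).
Oct has 31 days: +2 → Nov 1, 1966 (102 left).
Nov has 30 days: +30 → Dec 1, 1966 (72 left).
Dec has 31 days: +31 → Jan 1, 1967 (41 left).
Jan has 31 days: +31 → Feb 1, 1967 (10 left).
+10 → Feb 11, 1967.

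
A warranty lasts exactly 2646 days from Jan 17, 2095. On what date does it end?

+365 (one year) → Jan 17, 2096 (2281 left).
+366 (one year; includes Feb 29, 2096) → Jan 17, 2097 (1915 left).
+365 (one year) → Jan 17, 2098 (1550 left).
+365 (one year) → Jan 17, 2099 (1185 left).
+365 (one year) → Jan 17, 2100 (820 left).
+365 (one year) → Jan 17, 2101 (455 left).
+365 (one year) → Jan 17, 2102 (90 left).
Jan has 31 days: +15 → Feb 1, 2102 (75 left).
Feb has 28 days: +28 → Mar 1, 2102 (47 left).
Mar has 31 days: +31 → Apr 1, 2102 (16 left).
+16 → Apr 17, 2102.

April 17, 2102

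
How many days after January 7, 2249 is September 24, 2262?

Jan 7, 2249 → Jan 7, 2250: 365 days.
Jan 7, 2250 → Jan 7, 2251: 365 days.
Jan 7, 2251 → Jan 7, 2252: 365 days.
Jan 7, 2252 → Jan 7, 2253: 366 days (Feb 29, 2252 is in that span).
Jan 7, 2253 → Jan 7, 2254: 365 days.
Jan 7, 2254 → Jan 7, 2255: 365 days.
Jan 7, 2255 → Jan 7, 2256: 365 days.
Jan 7, 2256 → Jan 7, 2257: 366 days (Feb 29, 2256 is in that span).
Jan 7, 2257 → Jan 7, 2258: 365 days.
Jan 7, 2258 → Jan 7, 2259: 365 days.
Jan 7, 2259 → Jan 7, 2260: 365 days.
Jan 7, 2260 → Jan 7, 2261: 366 days (Feb 29, 2260 is in that span).
Jan 7, 2261 → Jan 7, 2262: 365 days.
Jan 7, 2262 → Feb 7, 2262: 31 days (January has 31).
Feb 7, 2262 → Mar 7, 2262: 28 days (February has 28).
Mar 7, 2262 → Apr 7, 2262: 31 days (March has 31).
Apr 7, 2262 → May 7, 2262: 30 days (April has 30).
May 7, 2262 → Jun 7, 2262: 31 days (May has 31).
Jun 7, 2262 → Jul 7, 2262: 30 days (June has 30).
Jul 7, 2262 → Aug 7, 2262: 31 days (July has 31).
Aug 7, 2262 → Sep 7, 2262: 31 days (August has 31).
Sep 7, 2262 → Sep 24, 2262: 17 days.
Total: 5008 days.

5008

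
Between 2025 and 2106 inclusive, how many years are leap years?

19

Multiples of 4 in [2025,2106]: 20.
Of those, multiples of 100: 1 (not leap unless ÷400).
Multiples of 400: 0.
Leap years = 20 − 1 + 0 = 19.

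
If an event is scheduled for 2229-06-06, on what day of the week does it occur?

Doomsday rule: the anchor day for the 2200s is Friday. For year 29: 29÷12 = 2 r 5, and 5÷4 = 1, so 2+5+1 = 8.
Friday + 8 ≡ Saturday — that's 2229's doomsday.
In June the doomsday date is Jun 6.
Jun 6 is the doomsday itself: Saturday.

Saturday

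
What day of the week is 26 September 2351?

Doomsday rule: the anchor day for the 2300s is Wednesday. For year 51: 51÷12 = 4 r 3, and 3÷4 = 0, so 4+3+0 = 7.
Wednesday + 7 ≡ Wednesday — that's 2351's doomsday.
In September the doomsday date is Sep 5.
Sep 26 is 21 days after Sep 5; 21 mod 7 = 0, so Wednesday + 0 = Wednesday.

Wednesday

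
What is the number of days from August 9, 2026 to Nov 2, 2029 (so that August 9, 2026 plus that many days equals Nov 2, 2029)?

1181

Aug 9, 2026 → Aug 9, 2027: 365 days.
Aug 9, 2027 → Aug 9, 2028: 366 days (Feb 29, 2028 is in that span).
Aug 9, 2028 → Aug 9, 2029: 365 days.
Aug 9, 2029 → Sep 9, 2029: 31 days (August has 31).
Sep 9, 2029 → Oct 9, 2029: 30 days (September has 30).
Oct 9, 2029 → Nov 2, 2029: 24 days.
Total: 1181 days.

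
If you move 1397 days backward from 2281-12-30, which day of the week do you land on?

Monday

Dec 30, 2281 is a Friday.
1397 mod 7 = 4, so 1397 days before a Friday is Friday − 4 = Monday.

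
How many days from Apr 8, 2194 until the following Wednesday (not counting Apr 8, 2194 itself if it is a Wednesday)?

1

Apr 8, 2194 is a Tuesday.
From Tuesday to the next Wednesday is 1 day.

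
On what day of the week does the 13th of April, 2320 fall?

Tuesday

Doomsday rule: the anchor day for the 2300s is Wednesday. For year 20: 20÷12 = 1 r 8, and 8÷4 = 2, so 1+8+2 = 11.
Wednesday + 11 ≡ Sunday — that's 2320's doomsday.
In April the doomsday date is Apr 4.
Apr 13 is 9 days after Apr 4; 9 mod 7 = 2, so Sunday + 2 = Tuesday.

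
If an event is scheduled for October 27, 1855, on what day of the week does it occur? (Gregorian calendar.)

Doomsday rule: the anchor day for the 1800s is Friday. For year 55: 55÷12 = 4 r 7, and 7÷4 = 1, so 4+7+1 = 12.
Friday + 12 ≡ Wednesday — that's 1855's doomsday.
In October the doomsday date is Oct 10.
Oct 27 is 17 days after Oct 10; 17 mod 7 = 3, so Wednesday + 3 = Saturday.

Saturday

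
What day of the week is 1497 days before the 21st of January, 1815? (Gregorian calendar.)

Jan 21, 1815 is a Saturday.
1497 mod 7 = 6, so 1497 days before a Saturday is Saturday − 6 = Sunday.

Sunday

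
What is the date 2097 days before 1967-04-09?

−365 (one year) → Apr 9, 1966 (1732 left).
−365 (one year) → Apr 9, 1965 (1367 left).
−365 (one year) → Apr 9, 1964 (1002 left).
−366 (one year; includes Feb 29, 1964) → Apr 9, 1963 (636 left).
−365 (one year) → Apr 9, 1962 (271 left).
−9 → Mar 31, 1962 (end of Mar, 31 days; 262 left).
−31 → Feb 28, 1962 (end of Feb, 28 days; 231 left).
−28 → Jan 31, 1962 (end of Jan, 31 days; 203 left).
−31 → Dec 31, 1961 (end of Dec, 31 days; 172 left).
−31 → Nov 30, 1961 (end of Nov, 30 days; 141 left).
−30 → Oct 31, 1961 (end of Oct, 31 days; 111 left).
−31 → Sep 30, 1961 (end of Sep, 30 days; 80 left).
−30 → Aug 31, 1961 (end of Aug, 31 days; 50 left).
−31 → Jul 31, 1961 (end of Jul, 31 days; 19 left).
−19 → Jul 12, 1961.

July 12, 1961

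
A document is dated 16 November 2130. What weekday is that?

January 1, 2130 is a Sunday.
Jan 1, 2130 → Feb 1, 2130: 31 days (January has 31).
Feb 1, 2130 → Mar 1, 2130: 28 days (February has 28).
Mar 1, 2130 → Apr 1, 2130: 31 days (March has 31).
Apr 1, 2130 → May 1, 2130: 30 days (April has 30).
May 1, 2130 → Jun 1, 2130: 31 days (May has 31).
Jun 1, 2130 → Jul 1, 2130: 30 days (June has 30).
Jul 1, 2130 → Aug 1, 2130: 31 days (July has 31).
Aug 1, 2130 → Sep 1, 2130: 31 days (August has 31).
Sep 1, 2130 → Oct 1, 2130: 30 days (September has 30).
Oct 1, 2130 → Nov 1, 2130: 31 days (October has 31).
Nov 1, 2130 → Nov 16, 2130: 15 days.
Total: 319 days.
319 mod 7 = 4, so Sunday + 4 = Thursday.

Thursday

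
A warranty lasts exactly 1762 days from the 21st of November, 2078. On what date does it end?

+365 (one year) → Nov 21, 2079 (1397 left).
+366 (one year; includes Feb 29, 2080) → Nov 21, 2080 (1031 left).
+365 (one year) → Nov 21, 2081 (666 left).
+365 (one year) → Nov 21, 2082 (301 left).
Nov has 30 days: +10 → Dec 1, 2082 (291 left).
Dec has 31 days: +31 → Jan 1, 2083 (260 left).
Jan has 31 days: +31 → Feb 1, 2083 (229 left).
Feb has 28 days: +28 → Mar 1, 2083 (201 left).
Mar has 31 days: +31 → Apr 1, 2083 (170 left).
Apr has 30 days: +30 → May 1, 2083 (140 left).
May has 31 days: +31 → Jun 1, 2083 (109 left).
Jun has 30 days: +30 → Jul 1, 2083 (79 left).
Jul has 31 days: +31 → Aug 1, 2083 (48 left).
Aug has 31 days: +31 → Sep 1, 2083 (17 left).
+17 → Sep 18, 2083.

September 18, 2083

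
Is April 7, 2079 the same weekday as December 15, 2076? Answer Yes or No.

From Dec 15, 2076 to Apr 7, 2079 is 843 days.
843 mod 7 = 3, so they are different weekdays.
(Dec 15, 2076 is a Tuesday; Apr 7, 2079 is a Friday.)

No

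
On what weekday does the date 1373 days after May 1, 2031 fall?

Friday

May 1, 2031 is a Thursday.
1373 mod 7 = 1, so 1373 days after a Thursday is Thursday + 1 = Friday.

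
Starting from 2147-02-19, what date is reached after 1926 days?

+365 (one year) → Feb 19, 2148 (1561 left).
+366 (one year; includes Feb 29, 2148) → Feb 19, 2149 (1195 left).
+365 (one year) → Feb 19, 2150 (830 left).
+365 (one year) → Feb 19, 2151 (465 left).
+365 (one year) → Feb 19, 2152 (100 left).
Feb has 29 days: +11 → Mar 1, 2152 (89 left).
Mar has 31 days: +31 → Apr 1, 2152 (58 left).
Apr has 30 days: +30 → May 1, 2152 (28 left).
+28 → May 29, 2152.

May 29, 2152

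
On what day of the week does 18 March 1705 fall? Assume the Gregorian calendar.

Wednesday

Doomsday rule: the anchor day for the 1700s is Sunday. For year 05: 5÷12 = 0 r 5, and 5÷4 = 1, so 0+5+1 = 6.
Sunday + 6 ≡ Saturday — that's 1705's doomsday.
In March the doomsday date is Mar 14.
Mar 18 is 4 days after Mar 14; 4 mod 7 = 4, so Saturday + 4 = Wednesday.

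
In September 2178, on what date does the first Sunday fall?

September 1, 2178 is a Tuesday.
The first Sunday is therefore September 6 (5 days later).

September 6, 2178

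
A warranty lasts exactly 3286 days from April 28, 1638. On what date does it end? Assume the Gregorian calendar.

April 27, 1647

+365 (one year) → Apr 28, 1639 (2921 left).
+366 (one year; includes Feb 29, 1640) → Apr 28, 1640 (2555 left).
+365 (one year) → Apr 28, 1641 (2190 left).
+365 (one year) → Apr 28, 1642 (1825 left).
+365 (one year) → Apr 28, 1643 (1460 left).
+366 (one year; includes Feb 29, 1644) → Apr 28, 1644 (1094 left).
+365 (one year) → Apr 28, 1645 (729 left).
+365 (one year) → Apr 28, 1646 (364 left).
Apr has 30 days: +3 → May 1, 1646 (361 left).
May has 31 days: +31 → Jun 1, 1646 (330 left).
Jun has 30 days: +30 → Jul 1, 1646 (300 left).
Jul has 31 days: +31 → Aug 1, 1646 (269 left).
Aug has 31 days: +31 → Sep 1, 1646 (238 left).
Sep has 30 days: +30 → Oct 1, 1646 (208 left).
Oct has 31 days: +31 → Nov 1, 1646 (177 left).
Nov has 30 days: +30 → Dec 1, 1646 (147 left).
Dec has 31 days: +31 → Jan 1, 1647 (116 left).
Jan has 31 days: +31 → Feb 1, 1647 (85 left).
Feb has 28 days: +28 → Mar 1, 1647 (57 left).
Mar has 31 days: +31 → Apr 1, 1647 (26 left).
+26 → Apr 27, 1647.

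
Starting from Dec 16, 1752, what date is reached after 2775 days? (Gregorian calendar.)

July 22, 1760

+365 (one year) → Dec 16, 1753 (2410 left).
+365 (one year) → Dec 16, 1754 (2045 left).
+365 (one year) → Dec 16, 1755 (1680 left).
+366 (one year; includes Feb 29, 1756) → Dec 16, 1756 (1314 left).
+365 (one year) → Dec 16, 1757 (949 left).
+365 (one year) → Dec 16, 1758 (584 left).
+365 (one year) → Dec 16, 1759 (219 left).
Dec has 31 days: +16 → Jan 1, 1760 (203 left).
Jan has 31 days: +31 → Feb 1, 1760 (172 left).
Feb has 29 days: +29 → Mar 1, 1760 (143 left).
Mar has 31 days: +31 → Apr 1, 1760 (112 left).
Apr has 30 days: +30 → May 1, 1760 (82 left).
May has 31 days: +31 → Jun 1, 1760 (51 left).
Jun has 30 days: +30 → Jul 1, 1760 (21 left).
+21 → Jul 22, 1760.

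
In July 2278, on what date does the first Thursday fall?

July 1, 2278 is a Monday.
The first Thursday is therefore July 4 (3 days later).

July 4, 2278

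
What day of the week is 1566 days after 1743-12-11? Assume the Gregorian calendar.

First find the weekday of Dec 11, 1743. Doomsday rule: the anchor day for the 1700s is Sunday. For year 43: 43÷12 = 3 r 7, and 7÷4 = 1, so 3+7+1 = 11.
Sunday + 11 ≡ Thursday — that's 1743's doomsday.
In December the doomsday date is Dec 12.
Dec 11 is 1 day before Dec 12; 1 mod 7 = 1, so Thursday − 1 = Wednesday.
1566 mod 7 = 5, so 1566 days after a Wednesday is Wednesday + 5 = Monday.

Monday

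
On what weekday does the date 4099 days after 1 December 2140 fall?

Monday

First find the weekday of Dec 1, 2140. Doomsday rule: the anchor day for the 2100s is Sunday. For year 40: 40÷12 = 3 r 4, and 4÷4 = 1, so 3+4+1 = 8.
Sunday + 8 ≡ Monday — that's 2140's doomsday.
In December the doomsday date is Dec 12.
Dec 1 is 11 days before Dec 12; 11 mod 7 = 4, so Monday − 4 = Thursday.
4099 mod 7 = 4, so 4099 days after a Thursday is Thursday + 4 = Monday.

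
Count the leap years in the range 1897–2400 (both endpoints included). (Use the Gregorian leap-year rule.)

Multiples of 4 in [1897,2400]: 126.
Of those, multiples of 100: 6 (not leap unless ÷400).
Multiples of 400: 2.
Leap years = 126 − 6 + 2 = 122.

122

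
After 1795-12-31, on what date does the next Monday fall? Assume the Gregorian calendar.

January 4, 1796

Dec 31, 1795 is a Thursday.
From Thursday to the next Monday is 4 days.
Dec 31, 1795 + 4 = Jan 4, 1796.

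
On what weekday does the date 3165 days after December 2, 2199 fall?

Tuesday

First find the weekday of Dec 2, 2199. Doomsday rule: the anchor day for the 2100s is Sunday. For year 99: 99÷12 = 8 r 3, and 3÷4 = 0, so 8+3+0 = 11.
Sunday + 11 ≡ Thursday — that's 2199's doomsday.
In December the doomsday date is Dec 12.
Dec 2 is 10 days before Dec 12; 10 mod 7 = 3, so Thursday − 3 = Monday.
3165 mod 7 = 1, so 3165 days after a Monday is Monday + 1 = Tuesday.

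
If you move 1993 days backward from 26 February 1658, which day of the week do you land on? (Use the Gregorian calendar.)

Thursday

First find the weekday of Feb 26, 1658. Doomsday rule: the anchor day for the 1600s is Tuesday. For year 58: 58÷12 = 4 r 10, and 10÷4 = 2, so 4+10+2 = 16.
Tuesday + 16 ≡ Thursday — that's 1658's doomsday.
In February the doomsday date is Feb 28 (1658 is not a leap year).
Feb 26 is 2 days before Feb 28; 2 mod 7 = 2, so Thursday − 2 = Tuesday.
1993 mod 7 = 5, so 1993 days before a Tuesday is Tuesday − 5 = Thursday.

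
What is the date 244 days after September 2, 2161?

May 4, 2162

Sep has 30 days: +29 → Oct 1, 2161 (215 left).
Oct has 31 days: +31 → Nov 1, 2161 (184 left).
Nov has 30 days: +30 → Dec 1, 2161 (154 left).
Dec has 31 days: +31 → Jan 1, 2162 (123 left).
Jan has 31 days: +31 → Feb 1, 2162 (92 left).
Feb has 28 days: +28 → Mar 1, 2162 (64 left).
Mar has 31 days: +31 → Apr 1, 2162 (33 left).
Apr has 30 days: +30 → May 1, 2162 (3 left).
+3 → May 4, 2162.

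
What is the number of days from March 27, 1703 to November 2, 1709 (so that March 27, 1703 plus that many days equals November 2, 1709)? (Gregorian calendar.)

2412

Mar 27, 1703 → Mar 27, 1704: 366 days (Feb 29, 1704 is in that span).
Mar 27, 1704 → Mar 27, 1705: 365 days.
Mar 27, 1705 → Mar 27, 1706: 365 days.
Mar 27, 1706 → Mar 27, 1707: 365 days.
Mar 27, 1707 → Mar 27, 1708: 366 days (Feb 29, 1708 is in that span).
Mar 27, 1708 → Mar 27, 1709: 365 days.
Mar 27, 1709 → Apr 27, 1709: 31 days (March has 31).
Apr 27, 1709 → May 27, 1709: 30 days (April has 30).
May 27, 1709 → Jun 27, 1709: 31 days (May has 31).
Jun 27, 1709 → Jul 27, 1709: 30 days (June has 30).
Jul 27, 1709 → Aug 27, 1709: 31 days (July has 31).
Aug 27, 1709 → Sep 27, 1709: 31 days (August has 31).
Sep 27, 1709 → Oct 27, 1709: 30 days (September has 30).
Oct 27, 1709 → Nov 2, 1709: 6 days.
Total: 2412 days.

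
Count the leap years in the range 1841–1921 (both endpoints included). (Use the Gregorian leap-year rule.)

Multiples of 4 in [1841,1921]: 20.
Of those, multiples of 100: 1 (not leap unless ÷400).
Multiples of 400: 0.
Leap years = 20 − 1 + 0 = 19.

19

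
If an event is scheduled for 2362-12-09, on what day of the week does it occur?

Sunday

Doomsday rule: the anchor day for the 2300s is Wednesday. For year 62: 62÷12 = 5 r 2, and 2÷4 = 0, so 5+2+0 = 7.
Wednesday + 7 ≡ Wednesday — that's 2362's doomsday.
In December the doomsday date is Dec 12.
Dec 9 is 3 days before Dec 12; 3 mod 7 = 3, so Wednesday − 3 = Sunday.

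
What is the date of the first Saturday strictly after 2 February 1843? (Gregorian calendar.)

February 4, 1843

Feb 2, 1843 is a Thursday.
From Thursday to the next Saturday is 2 days.
Feb 2, 1843 + 2 = Feb 4, 1843.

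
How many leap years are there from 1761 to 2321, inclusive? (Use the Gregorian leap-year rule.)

Multiples of 4 in [1761,2321]: 140.
Of those, multiples of 100: 6 (not leap unless ÷400).
Multiples of 400: 1.
Leap years = 140 − 6 + 1 = 135.

135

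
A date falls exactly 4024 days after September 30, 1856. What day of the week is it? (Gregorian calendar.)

Monday

Sep 30, 1856 is a Tuesday.
4024 mod 7 = 6, so 4024 days after a Tuesday is Tuesday + 6 = Monday.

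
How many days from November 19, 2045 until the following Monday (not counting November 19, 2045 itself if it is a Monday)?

Nov 19, 2045 is a Sunday.
From Sunday to the next Monday is 1 day.

1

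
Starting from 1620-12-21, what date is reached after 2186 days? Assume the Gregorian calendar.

+365 (one year) → Dec 21, 1621 (1821 left).
+365 (one year) → Dec 21, 1622 (1456 left).
+365 (one year) → Dec 21, 1623 (1091 left).
+366 (one year; includes Feb 29, 1624) → Dec 21, 1624 (725 left).
+365 (one year) → Dec 21, 1625 (360 left).
Dec has 31 days: +11 → Jan 1, 1626 (349 left).
Jan has 31 days: +31 → Feb 1, 1626 (318 left).
Feb has 28 days: +28 → Mar 1, 1626 (290 left).
Mar has 31 days: +31 → Apr 1, 1626 (259 left).
Apr has 30 days: +30 → May 1, 1626 (229 left).
May has 31 days: +31 → Jun 1, 1626 (198 left).
Jun has 30 days: +30 → Jul 1, 1626 (168 left).
Jul has 31 days: +31 → Aug 1, 1626 (137 left).
Aug has 31 days: +31 → Sep 1, 1626 (106 left).
Sep has 30 days: +30 → Oct 1, 1626 (76 left).
Oct has 31 days: +31 → Nov 1, 1626 (45 left).
Nov has 30 days: +30 → Dec 1, 1626 (15 left).
+15 → Dec 16, 1626.

December 16, 1626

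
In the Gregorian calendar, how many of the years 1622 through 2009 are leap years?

94

Multiples of 4 in [1622,2009]: 97.
Of those, multiples of 100: 4 (not leap unless ÷400).
Multiples of 400: 1.
Leap years = 97 − 4 + 1 = 94.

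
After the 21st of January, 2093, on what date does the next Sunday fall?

January 25, 2093

Jan 21, 2093 is a Wednesday.
From Wednesday to the next Sunday is 4 days.
Jan 21, 2093 + 4 = Jan 25, 2093.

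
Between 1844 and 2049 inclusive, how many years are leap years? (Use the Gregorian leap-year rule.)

51

Multiples of 4 in [1844,2049]: 52.
Of those, multiples of 100: 2 (not leap unless ÷400).
Multiples of 400: 1.
Leap years = 52 − 2 + 1 = 51.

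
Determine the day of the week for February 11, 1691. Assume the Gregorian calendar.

Sunday

Doomsday rule: the anchor day for the 1600s is Tuesday. For year 91: 91÷12 = 7 r 7, and 7÷4 = 1, so 7+7+1 = 15.
Tuesday + 15 ≡ Wednesday — that's 1691's doomsday.
In February the doomsday date is Feb 28 (1691 is not a leap year).
Feb 11 is 17 days before Feb 28; 17 mod 7 = 3, so Wednesday − 3 = Sunday.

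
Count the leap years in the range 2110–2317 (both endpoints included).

50

Multiples of 4 in [2110,2317]: 52.
Of those, multiples of 100: 2 (not leap unless ÷400).
Multiples of 400: 0.
Leap years = 52 − 2 + 0 = 50.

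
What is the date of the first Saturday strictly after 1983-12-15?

December 17, 1983

Dec 15, 1983 is a Thursday.
From Thursday to the next Saturday is 2 days.
Dec 15, 1983 + 2 = Dec 17, 1983.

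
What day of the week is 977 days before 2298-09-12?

Thursday

First find the weekday of Sep 12, 2298. Doomsday rule: the anchor day for the 2200s is Friday. For year 98: 98÷12 = 8 r 2, and 2÷4 = 0, so 8+2+0 = 10.
Friday + 10 ≡ Monday — that's 2298's doomsday.
In September the doomsday date is Sep 5.
Sep 12 is 7 days after Sep 5; 7 mod 7 = 0, so Monday + 0 = Monday.
977 mod 7 = 4, so 977 days before a Monday is Monday − 4 = Thursday.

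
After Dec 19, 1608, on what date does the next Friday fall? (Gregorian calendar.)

December 26, 1608

Dec 19, 1608 is a Friday.
From Friday to the next Friday is 7 days.
Dec 19, 1608 + 7 = Dec 26, 1608.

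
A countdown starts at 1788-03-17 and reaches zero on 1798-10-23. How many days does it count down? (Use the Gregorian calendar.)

Mar 17, 1788 → Mar 17, 1789: 365 days.
Mar 17, 1789 → Mar 17, 1790: 365 days.
Mar 17, 1790 → Mar 17, 1791: 365 days.
Mar 17, 1791 → Mar 17, 1792: 366 days (Feb 29, 1792 is in that span).
Mar 17, 1792 → Mar 17, 1793: 365 days.
Mar 17, 1793 → Mar 17, 1794: 365 days.
Mar 17, 1794 → Mar 17, 1795: 365 days.
Mar 17, 1795 → Mar 17, 1796: 366 days (Feb 29, 1796 is in that span).
Mar 17, 1796 → Mar 17, 1797: 365 days.
Mar 17, 1797 → Mar 17, 1798: 365 days.
Mar 17, 1798 → Apr 17, 1798: 31 days (March has 31).
Apr 17, 1798 → May 17, 1798: 30 days (April has 30).
May 17, 1798 → Jun 17, 1798: 31 days (May has 31).
Jun 17, 1798 → Jul 17, 1798: 30 days (June has 30).
Jul 17, 1798 → Aug 17, 1798: 31 days (July has 31).
Aug 17, 1798 → Sep 17, 1798: 31 days (August has 31).
Sep 17, 1798 → Oct 17, 1798: 30 days (September has 30).
Oct 17, 1798 → Oct 23, 1798: 6 days.
Total: 3872 days.

3872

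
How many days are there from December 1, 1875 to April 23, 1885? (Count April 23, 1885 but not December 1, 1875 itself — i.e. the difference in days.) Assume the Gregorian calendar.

3431

Dec 1, 1875 → Dec 1, 1876: 366 days (Feb 29, 1876 is in that span).
Dec 1, 1876 → Dec 1, 1877: 365 days.
Dec 1, 1877 → Dec 1, 1878: 365 days.
Dec 1, 1878 → Dec 1, 1879: 365 days.
Dec 1, 1879 → Dec 1, 1880: 366 days (Feb 29, 1880 is in that span).
Dec 1, 1880 → Dec 1, 1881: 365 days.
Dec 1, 1881 → Dec 1, 1882: 365 days.
Dec 1, 1882 → Dec 1, 1883: 365 days.
Dec 1, 1883 → Dec 1, 1884: 366 days (Feb 29, 1884 is in that span).
Dec 1, 1884 → Jan 1, 1885: 31 days (December has 31).
Jan 1, 1885 → Feb 1, 1885: 31 days (January has 31).
Feb 1, 1885 → Mar 1, 1885: 28 days (February has 28).
Mar 1, 1885 → Apr 1, 1885: 31 days (March has 31).
Apr 1, 1885 → Apr 23, 1885: 22 days.
Total: 3431 days.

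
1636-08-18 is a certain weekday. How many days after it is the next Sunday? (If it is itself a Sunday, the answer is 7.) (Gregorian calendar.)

Aug 18, 1636 is a Monday.
From Monday to the next Sunday is 6 days.

6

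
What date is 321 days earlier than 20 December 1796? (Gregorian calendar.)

February 3, 1796

−20 → Nov 30, 1796 (end of Nov, 30 days; 301 left).
−30 → Oct 31, 1796 (end of Oct, 31 days; 271 left).
−31 → Sep 30, 1796 (end of Sep, 30 days; 240 left).
−30 → Aug 31, 1796 (end of Aug, 31 days; 210 left).
−31 → Jul 31, 1796 (end of Jul, 31 days; 179 left).
−31 → Jun 30, 1796 (end of Jun, 30 days; 148 left).
−30 → May 31, 1796 (end of May, 31 days; 118 left).
−31 → Apr 30, 1796 (end of Apr, 30 days; 87 left).
−30 → Mar 31, 1796 (end of Mar, 31 days; 57 left).
−31 → Feb 29, 1796 (end of Feb, 29 days; 26 left).
−26 → Feb 3, 1796.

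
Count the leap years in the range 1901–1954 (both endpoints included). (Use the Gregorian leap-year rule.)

13

Multiples of 4 in [1901,1954]: 13.
Of those, multiples of 100: 0 (not leap unless ÷400).
Multiples of 400: 0.
Leap years = 13 − 0 + 0 = 13.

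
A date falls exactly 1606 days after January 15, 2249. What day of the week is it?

Jan 15, 2249 is a Monday.
1606 mod 7 = 3, so 1606 days after a Monday is Monday + 3 = Thursday.

Thursday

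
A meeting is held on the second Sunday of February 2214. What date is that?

February 1, 2214 is a Tuesday.
The first Sunday is therefore February 6 (5 days later).
The second Sunday is 6 + 1×7 = February 13.

February 13, 2214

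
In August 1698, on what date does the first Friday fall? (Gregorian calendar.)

August 1, 1698 is a Friday.
The first Friday is therefore August 1 (same day).

August 1, 1698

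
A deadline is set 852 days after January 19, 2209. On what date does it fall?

+365 (one year) → Jan 19, 2210 (487 left).
+365 (one year) → Jan 19, 2211 (122 left).
Jan has 31 days: +13 → Feb 1, 2211 (109 left).
Feb has 28 days: +28 → Mar 1, 2211 (81 left).
Mar has 31 days: +31 → Apr 1, 2211 (50 left).
Apr has 30 days: +30 → May 1, 2211 (20 left).
+20 → May 21, 2211.

May 21, 2211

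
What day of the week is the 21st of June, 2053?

Doomsday rule: the anchor day for the 2000s is Tuesday. For year 53: 53÷12 = 4 r 5, and 5÷4 = 1, so 4+5+1 = 10.
Tuesday + 10 ≡ Friday — that's 2053's doomsday.
In June the doomsday date is Jun 6.
Jun 21 is 15 days after Jun 6; 15 mod 7 = 1, so Friday + 1 = Saturday.

Saturday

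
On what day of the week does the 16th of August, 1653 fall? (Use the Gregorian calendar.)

Doomsday rule: the anchor day for the 1600s is Tuesday. For year 53: 53÷12 = 4 r 5, and 5÷4 = 1, so 4+5+1 = 10.
Tuesday + 10 ≡ Friday — that's 1653's doomsday.
In August the doomsday date is Aug 8.
Aug 16 is 8 days after Aug 8; 8 mod 7 = 1, so Friday + 1 = Saturday.

Saturday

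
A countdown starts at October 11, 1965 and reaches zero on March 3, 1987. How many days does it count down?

7813

Oct 11, 1965 → Oct 11, 1966: 365 days.
Oct 11, 1966 → Oct 11, 1967: 365 days.
Oct 11, 1967 → Oct 11, 1968: 366 days (Feb 29, 1968 is in that span).
Oct 11, 1968 → Oct 11, 1969: 365 days.
Oct 11, 1969 → Oct 11, 1970: 365 days.
Oct 11, 1970 → Oct 11, 1971: 365 days.
Oct 11, 1971 → Oct 11, 1972: 366 days (Feb 29, 1972 is in that span).
Oct 11, 1972 → Oct 11, 1973: 365 days.
Oct 11, 1973 → Oct 11, 1974: 365 days.
Oct 11, 1974 → Oct 11, 1975: 365 days.
Oct 11, 1975 → Oct 11, 1976: 366 days (Feb 29, 1976 is in that span).
Oct 11, 1976 → Oct 11, 1977: 365 days.
Oct 11, 1977 → Oct 11, 1978: 365 days.
Oct 11, 1978 → Oct 11, 1979: 365 days.
Oct 11, 1979 → Oct 11, 1980: 366 days (Feb 29, 1980 is in that span).
Oct 11, 1980 → Oct 11, 1981: 365 days.
Oct 11, 1981 → Oct 11, 1982: 365 days.
Oct 11, 1982 → Oct 11, 1983: 365 days.
Oct 11, 1983 → Oct 11, 1984: 366 days (Feb 29, 1984 is in that span).
Oct 11, 1984 → Oct 11, 1985: 365 days.
Oct 11, 1985 → Oct 11, 1986: 365 days.
Oct 11, 1986 → Nov 11, 1986: 31 days (October has 31).
Nov 11, 1986 → Dec 11, 1986: 30 days (November has 30).
Dec 11, 1986 → Jan 11, 1987: 31 days (December has 31).
Jan 11, 1987 → Feb 11, 1987: 31 days (January has 31).
Feb 11, 1987 → Mar 3, 1987: 20 days.
Total: 7813 days.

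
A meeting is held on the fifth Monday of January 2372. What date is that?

January 1, 2372 is a Saturday.
The first Monday is therefore January 3 (2 days later).
The fifth Monday is 3 + 4×7 = January 31.

January 31, 2372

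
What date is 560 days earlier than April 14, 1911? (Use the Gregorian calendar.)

October 1, 1909

−365 (one year) → Apr 14, 1910 (195 left).
−14 → Mar 31, 1910 (end of Mar, 31 days; 181 left).
−31 → Feb 28, 1910 (end of Feb, 28 days; 150 left).
−28 → Jan 31, 1910 (end of Jan, 31 days; 122 left).
−31 → Dec 31, 1909 (end of Dec, 31 days; 91 left).
−31 → Nov 30, 1909 (end of Nov, 30 days; 60 left).
−30 → Oct 31, 1909 (end of Oct, 31 days; 30 left).
−30 → Oct 1, 1909.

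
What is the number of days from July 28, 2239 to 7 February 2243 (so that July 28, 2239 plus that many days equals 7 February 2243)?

1290

Jul 28, 2239 → Jul 28, 2240: 366 days (Feb 29, 2240 is in that span).
Jul 28, 2240 → Jul 28, 2241: 365 days.
Jul 28, 2241 → Jul 28, 2242: 365 days.
Jul 28, 2242 → Aug 28, 2242: 31 days (July has 31).
Aug 28, 2242 → Sep 28, 2242: 31 days (August has 31).
Sep 28, 2242 → Oct 28, 2242: 30 days (September has 30).
Oct 28, 2242 → Nov 28, 2242: 31 days (October has 31).
Nov 28, 2242 → Dec 28, 2242: 30 days (November has 30).
Dec 28, 2242 → Jan 28, 2243: 31 days (December has 31).
Jan 28, 2243 → Feb 7, 2243: 10 days.
Total: 1290 days.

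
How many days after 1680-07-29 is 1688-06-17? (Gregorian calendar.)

2880

Jul 29, 1680 → Jul 29, 1681: 365 days.
Jul 29, 1681 → Jul 29, 1682: 365 days.
Jul 29, 1682 → Jul 29, 1683: 365 days.
Jul 29, 1683 → Jul 29, 1684: 366 days (Feb 29, 1684 is in that span).
Jul 29, 1684 → Jul 29, 1685: 365 days.
Jul 29, 1685 → Jul 29, 1686: 365 days.
Jul 29, 1686 → Jul 29, 1687: 365 days.
Jul 29, 1687 → Aug 29, 1687: 31 days (July has 31).
Aug 29, 1687 → Sep 29, 1687: 31 days (August has 31).
Sep 29, 1687 → Oct 29, 1687: 30 days (September has 30).
Oct 29, 1687 → Nov 29, 1687: 31 days (October has 31).
Nov 29, 1687 → Dec 29, 1687: 30 days (November has 30).
Dec 29, 1687 → Jan 29, 1688: 31 days (December has 31).
Jan 29, 1688 → Feb 29, 1688: 31 days (January has 31).
Feb 29, 1688 → Mar 29, 1688: 29 days (February has 29).
Mar 29, 1688 → Apr 29, 1688: 31 days (March has 31).
Apr 29, 1688 → May 29, 1688: 30 days (April has 30).
May 29, 1688 → Jun 17, 1688: 19 days.
Total: 2880 days.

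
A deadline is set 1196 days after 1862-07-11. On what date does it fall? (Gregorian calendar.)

October 19, 1865

+365 (one year) → Jul 11, 1863 (831 left).
+366 (one year; includes Feb 29, 1864) → Jul 11, 1864 (465 left).
+365 (one year) → Jul 11, 1865 (100 left).
Jul has 31 days: +21 → Aug 1, 1865 (79 left).
Aug has 31 days: +31 → Sep 1, 1865 (48 left).
Sep has 30 days: +30 → Oct 1, 1865 (18 left).
+18 → Oct 19, 1865.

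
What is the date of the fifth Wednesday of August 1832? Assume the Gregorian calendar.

August 1, 1832 is a Wednesday.
The first Wednesday is therefore August 1 (same day).
The fifth Wednesday is 1 + 4×7 = August 29.

August 29, 1832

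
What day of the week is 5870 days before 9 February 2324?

First find the weekday of Feb 9, 2324. Doomsday rule: the anchor day for the 2300s is Wednesday. For year 24: 24÷12 = 2 r 0, and 0÷4 = 0, so 2+0+0 = 2.
Wednesday + 2 ≡ Friday — that's 2324's doomsday.
In February the doomsday date is Feb 29 (2324 is a leap year (divisible by 4)).
Feb 9 is 20 days before Feb 29; 20 mod 7 = 6, so Friday − 6 = Saturday.
5870 mod 7 = 4, so 5870 days before a Saturday is Saturday − 4 = Tuesday.

Tuesday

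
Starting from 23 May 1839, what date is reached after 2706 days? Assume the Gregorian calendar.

October 19, 1846

+366 (one year; includes Feb 29, 1840) → May 23, 1840 (2340 left).
+365 (one year) → May 23, 1841 (1975 left).
+365 (one year) → May 23, 1842 (1610 left).
+365 (one year) → May 23, 1843 (1245 left).
+366 (one year; includes Feb 29, 1844) → May 23, 1844 (879 left).
+365 (one year) → May 23, 1845 (514 left).
+365 (one year) → May 23, 1846 (149 left).
May has 31 days: +9 → Jun 1, 1846 (140 left).
Jun has 30 days: +30 → Jul 1, 1846 (110 left).
Jul has 31 days: +31 → Aug 1, 1846 (79 left).
Aug has 31 days: +31 → Sep 1, 1846 (48 left).
Sep has 30 days: +30 → Oct 1, 1846 (18 left).
+18 → Oct 19, 1846.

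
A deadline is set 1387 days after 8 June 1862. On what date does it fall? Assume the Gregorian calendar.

March 26, 1866

+365 (one year) → Jun 8, 1863 (1022 left).
+366 (one year; includes Feb 29, 1864) → Jun 8, 1864 (656 left).
+365 (one year) → Jun 8, 1865 (291 left).
Jun has 30 days: +23 → Jul 1, 1865 (268 left).
Jul has 31 days: +31 → Aug 1, 1865 (237 left).
Aug has 31 days: +31 → Sep 1, 1865 (206 left).
Sep has 30 days: +30 → Oct 1, 1865 (176 left).
Oct has 31 days: +31 → Nov 1, 1865 (145 left).
Nov has 30 days: +30 → Dec 1, 1865 (115 left).
Dec has 31 days: +31 → Jan 1, 1866 (84 left).
Jan has 31 days: +31 → Feb 1, 1866 (53 left).
Feb has 28 days: +28 → Mar 1, 1866 (25 left).
+25 → Mar 26, 1866.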